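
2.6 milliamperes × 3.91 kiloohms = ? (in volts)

2.6e-3 × 3.91e3 = 10.166 V

10.166 volts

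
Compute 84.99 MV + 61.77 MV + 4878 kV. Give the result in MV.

In MV:
  84.99 MV → 84.99
  61.77 MV → 61.77
  4878 kV = 4878 × 10^-3 MV = 4.878
Sum: 84.99 + 61.77 + 4.878 = 151.638

151.638 MV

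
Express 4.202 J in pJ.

4202000000000 pJ

(no prefix) = 10^0, pico = 10^-12; factor is 10^12.
4.202 × 10^12 = 4202000000000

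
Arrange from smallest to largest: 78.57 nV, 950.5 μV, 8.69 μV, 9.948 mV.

78.57 nV < 8.69 μV < 950.5 μV < 9.948 mV

78.57 nV = 0.00000007857 V
950.5 μV = 0.0009505 V
8.69 μV = 0.00000869 V
9.948 mV = 0.009948 V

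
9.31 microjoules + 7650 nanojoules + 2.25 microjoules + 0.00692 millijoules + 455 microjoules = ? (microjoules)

In microjoules:
  9.31 microjoules → 9.31
  7650 nanojoules = 7650 × 10⁻³ microjoules = 7.65
  2.25 microjoules → 2.25
  0.00692 millijoules = 0.00692 × 10³ microjoules = 6.92
  455 microjoules → 455
Sum: 9.31 + 7.65 + 2.25 + 6.92 + 455 = 481.13

481.13 microjoules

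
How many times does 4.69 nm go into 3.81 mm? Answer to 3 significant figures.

(3.81e-3) / (4.69e-9) = 0.8124e6

812000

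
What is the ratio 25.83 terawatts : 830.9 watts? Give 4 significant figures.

(25.83e12) / (830.9) = 0.031087e12

31090000000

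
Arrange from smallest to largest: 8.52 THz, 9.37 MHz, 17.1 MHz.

8.52 THz = 8520000000000 Hz
9.37 MHz = 9370000 Hz
17.1 MHz = 17100000 Hz

9.37 MHz < 17.1 MHz < 8.52 THz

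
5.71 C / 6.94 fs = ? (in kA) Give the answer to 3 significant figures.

(5.71) / (6.94e-15) = 0.82277e15 A

823000000000 kA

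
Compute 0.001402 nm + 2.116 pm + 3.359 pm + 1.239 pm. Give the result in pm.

8.116 pm

In pm:
  0.001402 nm = 0.001402 × 10³ pm = 1.402
  2.116 pm → 2.116
  3.359 pm → 3.359
  1.239 pm → 1.239
Sum: 1.402 + 2.116 + 3.359 + 1.239 = 8.116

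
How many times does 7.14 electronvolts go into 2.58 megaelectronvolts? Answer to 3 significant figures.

361000

(2.58 × 10⁶) / (7.14) = 0.3613 × 10⁶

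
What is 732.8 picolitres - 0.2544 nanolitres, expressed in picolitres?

478.4 picolitres

In picolitres:
  732.8 picolitres → 732.8
  0.2544 nanolitres = 0.2544 × 10^3 picolitres = 254.4
Difference: 732.8 - 254.4 = 478.4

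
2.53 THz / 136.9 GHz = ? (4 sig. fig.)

(2.53e12) / (136.9e9) = 0.018481e3

18.48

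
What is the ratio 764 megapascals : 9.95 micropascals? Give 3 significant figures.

(764 × 10⁶) / (9.95 × 10⁻⁶) = 76.78 × 10¹²

76800000000000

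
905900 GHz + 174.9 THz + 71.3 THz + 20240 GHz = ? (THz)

In THz:
  905900 GHz = 905900e-3 THz = 905.9
  174.9 THz → 174.9
  71.3 THz → 71.3
  20240 GHz = 20240e-3 THz = 20.24
Sum: 905.9 + 174.9 + 71.3 + 20.24 = 1172.34

1172.34 THz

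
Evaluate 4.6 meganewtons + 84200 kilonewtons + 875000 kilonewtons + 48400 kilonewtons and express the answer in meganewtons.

In meganewtons:
  4.6 meganewtons → 4.6
  84200 kilonewtons = 84200e-3 meganewtons = 84.2
  875000 kilonewtons = 875000e-3 meganewtons = 875
  48400 kilonewtons = 48400e-3 meganewtons = 48.4
Sum: 4.6 + 84.2 + 875 + 48.4 = 1012.2

1012.2 meganewtons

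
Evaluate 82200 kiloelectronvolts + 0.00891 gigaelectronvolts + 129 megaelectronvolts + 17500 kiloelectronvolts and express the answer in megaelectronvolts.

In megaelectronvolts:
  82200 kiloelectronvolts = 82200 × 10^-3 megaelectronvolts = 82.2
  0.00891 gigaelectronvolts = 0.00891 × 10^3 megaelectronvolts = 8.91
  129 megaelectronvolts → 129
  17500 kiloelectronvolts = 17500 × 10^-3 megaelectronvolts = 17.5
Sum: 82.2 + 8.91 + 129 + 17.5 = 237.61

237.61 megaelectronvolts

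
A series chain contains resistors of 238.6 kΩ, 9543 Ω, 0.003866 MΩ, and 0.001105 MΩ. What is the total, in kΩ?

In kΩ:
  238.6 kΩ → 238.6
  9543 Ω = 9543 × 10⁻³ kΩ = 9.543
  0.003866 MΩ = 0.003866 × 10³ kΩ = 3.866
  0.001105 MΩ = 0.001105 × 10³ kΩ = 1.105
Sum: 238.6 + 9.543 + 3.866 + 1.105 = 253.114

253.114 kΩ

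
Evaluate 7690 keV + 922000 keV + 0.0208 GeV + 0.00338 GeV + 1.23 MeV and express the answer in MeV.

955.1 MeV

In MeV:
  7690 keV = 7690 × 10^-3 MeV = 7.69
  922000 keV = 922000 × 10^-3 MeV = 922
  0.0208 GeV = 0.0208 × 10^3 MeV = 20.8
  0.00338 GeV = 0.00338 × 10^3 MeV = 3.38
  1.23 MeV → 1.23
Sum: 7.69 + 922 + 20.8 + 3.38 + 1.23 = 955.1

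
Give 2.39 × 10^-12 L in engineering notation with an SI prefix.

2.39 pL

= 2.39 × 10^-12 L; 10^-12 is pico.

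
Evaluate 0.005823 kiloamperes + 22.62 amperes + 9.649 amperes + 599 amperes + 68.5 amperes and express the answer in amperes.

In amperes:
  0.005823 kiloamperes = 0.005823 × 10³ amperes = 5.823
  22.62 amperes → 22.62
  9.649 amperes → 9.649
  599 amperes → 599
  68.5 amperes → 68.5
Sum: 5.823 + 22.62 + 9.649 + 599 + 68.5 = 705.592

705.592 amperes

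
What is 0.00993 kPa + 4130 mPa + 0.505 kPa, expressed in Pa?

In Pa:
  0.00993 kPa = 0.00993e3 Pa = 9.93
  4130 mPa = 4130e-3 Pa = 4.13
  0.505 kPa = 0.505e3 Pa = 505
Sum: 9.93 + 4.13 + 505 = 519.06

519.06 Pa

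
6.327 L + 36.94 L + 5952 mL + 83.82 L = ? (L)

In L:
  6.327 L → 6.327
  36.94 L → 36.94
  5952 mL = 5952 × 10⁻³ L = 5.952
  83.82 L → 83.82
Sum: 6.327 + 36.94 + 5.952 + 83.82 = 133.039

133.039 L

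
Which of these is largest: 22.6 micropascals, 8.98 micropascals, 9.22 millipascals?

22.6 micropascals = 0.0000226 pascals
8.98 micropascals = 0.00000898 pascals
9.22 millipascals = 0.00922 pascals

9.22 millipascals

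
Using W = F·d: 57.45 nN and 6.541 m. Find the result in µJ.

57.45 × 10^-9 × 6.541 = 375.78045 × 10^-9 J

0.37578045 µJ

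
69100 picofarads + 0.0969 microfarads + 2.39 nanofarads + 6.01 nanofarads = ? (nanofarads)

In nanofarads:
  69100 picofarads = 69100e-3 nanofarads = 69.1
  0.0969 microfarads = 0.0969e3 nanofarads = 96.9
  2.39 nanofarads → 2.39
  6.01 nanofarads → 6.01
Sum: 69.1 + 96.9 + 2.39 + 6.01 = 174.4

174.4 nanofarads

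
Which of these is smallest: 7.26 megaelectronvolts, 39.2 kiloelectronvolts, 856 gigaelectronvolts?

39.2 kiloelectronvolts

7.26 megaelectronvolts = 7260000 electronvolts
39.2 kiloelectronvolts = 39200 electronvolts
856 gigaelectronvolts = 856000000000 electronvolts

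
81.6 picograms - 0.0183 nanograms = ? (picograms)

63.3 picograms

In picograms:
  81.6 picograms → 81.6
  0.0183 nanograms = 0.0183e3 picograms = 18.3
Difference: 81.6 - 18.3 = 63.3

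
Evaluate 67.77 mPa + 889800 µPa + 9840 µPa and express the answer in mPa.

967.41 mPa

In mPa:
  67.77 mPa → 67.77
  889800 µPa = 889800 × 10⁻³ mPa = 889.8
  9840 µPa = 9840 × 10⁻³ mPa = 9.84
Sum: 67.77 + 889.8 + 9.84 = 967.41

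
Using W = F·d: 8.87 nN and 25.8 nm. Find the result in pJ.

0.000228846 pJ

8.87 × 10⁻⁹ × 25.8 × 10⁻⁹ = 228.846 × 10⁻¹⁸ J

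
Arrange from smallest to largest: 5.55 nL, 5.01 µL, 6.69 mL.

5.55 nL < 5.01 µL < 6.69 mL

5.55 nL = 0.00000000555 L
5.01 µL = 0.00000501 L
6.69 mL = 0.00669 L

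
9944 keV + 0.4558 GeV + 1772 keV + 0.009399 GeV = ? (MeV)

476.915 MeV

In MeV:
  9944 keV = 9944 × 10^-3 MeV = 9.944
  0.4558 GeV = 0.4558 × 10^3 MeV = 455.8
  1772 keV = 1772 × 10^-3 MeV = 1.772
  0.009399 GeV = 0.009399 × 10^3 MeV = 9.399
Sum: 9.944 + 455.8 + 1.772 + 9.399 = 476.915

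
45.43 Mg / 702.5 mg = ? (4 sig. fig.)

(45.43e6) / (702.5e-3) = 0.064669e9

64670000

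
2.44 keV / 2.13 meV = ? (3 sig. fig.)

1150000

(2.44 × 10^3) / (2.13 × 10^-3) = 1.146 × 10^6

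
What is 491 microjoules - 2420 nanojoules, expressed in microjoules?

488.58 microjoules

In microjoules:
  491 microjoules → 491
  2420 nanojoules = 2420 × 10⁻³ microjoules = 2.42
Difference: 491 - 2.42 = 488.58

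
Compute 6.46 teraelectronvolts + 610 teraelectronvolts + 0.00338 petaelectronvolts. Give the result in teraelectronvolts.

619.84 teraelectronvolts

In teraelectronvolts:
  6.46 teraelectronvolts → 6.46
  610 teraelectronvolts → 610
  0.00338 petaelectronvolts = 0.00338 × 10³ teraelectronvolts = 3.38
Sum: 6.46 + 610 + 3.38 = 619.84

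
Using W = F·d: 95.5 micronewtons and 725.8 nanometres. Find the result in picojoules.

95.5 × 10^-6 × 725.8 × 10^-9 = 69313.9 × 10^-15 J

69.3139 picojoules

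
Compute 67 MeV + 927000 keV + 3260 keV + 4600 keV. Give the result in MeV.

1001.86 MeV

In MeV:
  67 MeV → 67
  927000 keV = 927000 × 10⁻³ MeV = 927
  3260 keV = 3260 × 10⁻³ MeV = 3.26
  4600 keV = 4600 × 10⁻³ MeV = 4.6
Sum: 67 + 927 + 3.26 + 4.6 = 1001.86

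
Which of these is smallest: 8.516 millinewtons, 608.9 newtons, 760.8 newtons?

8.516 millinewtons

8.516 millinewtons = 0.008516 newtons
608.9 newtons = 608.9 newtons
760.8 newtons = 760.8 newtons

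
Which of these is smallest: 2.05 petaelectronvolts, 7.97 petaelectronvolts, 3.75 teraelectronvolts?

3.75 teraelectronvolts

2.05 petaelectronvolts = 2050000000000000 electronvolts
7.97 petaelectronvolts = 7970000000000000 electronvolts
3.75 teraelectronvolts = 3750000000000 electronvolts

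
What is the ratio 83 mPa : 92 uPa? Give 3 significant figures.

902

(83e-3) / (92e-6) = 0.9022e3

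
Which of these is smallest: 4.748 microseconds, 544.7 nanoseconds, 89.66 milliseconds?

544.7 nanoseconds

4.748 microseconds = 0.000004748 seconds
544.7 nanoseconds = 0.0000005447 seconds
89.66 milliseconds = 0.08966 seconds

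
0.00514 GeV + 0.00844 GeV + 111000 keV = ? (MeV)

124.58 MeV

In MeV:
  0.00514 GeV = 0.00514 × 10^3 MeV = 5.14
  0.00844 GeV = 0.00844 × 10^3 MeV = 8.44
  111000 keV = 111000 × 10^-3 MeV = 111
Sum: 5.14 + 8.44 + 111 = 124.58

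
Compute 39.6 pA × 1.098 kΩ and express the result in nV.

43.4808 nV

39.6 × 10^-12 × 1.098 × 10^3 = 43.4808 × 10^-9 V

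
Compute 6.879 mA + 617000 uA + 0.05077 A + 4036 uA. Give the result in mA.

678.685 mA

In mA:
  6.879 mA → 6.879
  617000 uA = 617000 × 10⁻³ mA = 617
  0.05077 A = 0.05077 × 10³ mA = 50.77
  4036 uA = 4036 × 10⁻³ mA = 4.036
Sum: 6.879 + 617 + 50.77 + 4.036 = 678.685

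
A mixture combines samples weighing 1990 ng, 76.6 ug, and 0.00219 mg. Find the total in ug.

In ug:
  1990 ng = 1990 × 10⁻³ ug = 1.99
  76.6 ug → 76.6
  0.00219 mg = 0.00219 × 10³ ug = 2.19
Sum: 1.99 + 76.6 + 2.19 = 80.78

80.78 ug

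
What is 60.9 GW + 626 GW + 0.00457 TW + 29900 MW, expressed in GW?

721.37 GW

In GW:
  60.9 GW → 60.9
  626 GW → 626
  0.00457 TW = 0.00457 × 10³ GW = 4.57
  29900 MW = 29900 × 10⁻³ GW = 29.9
Sum: 60.9 + 626 + 4.57 + 29.9 = 721.37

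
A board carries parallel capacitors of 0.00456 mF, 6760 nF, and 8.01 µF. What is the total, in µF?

In µF:
  0.00456 mF = 0.00456 × 10³ µF = 4.56
  6760 nF = 6760 × 10⁻³ µF = 6.76
  8.01 µF → 8.01
Sum: 4.56 + 6.76 + 8.01 = 19.33

19.33 µF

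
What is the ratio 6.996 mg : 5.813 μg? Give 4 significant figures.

1204

(6.996 × 10^-3) / (5.813 × 10^-6) = 1.2035 × 10^3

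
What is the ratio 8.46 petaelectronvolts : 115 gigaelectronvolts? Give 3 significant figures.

73600

(8.46e15) / (115e9) = 0.07357e6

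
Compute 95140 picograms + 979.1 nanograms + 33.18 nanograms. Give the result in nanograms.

1107.42 nanograms

In nanograms:
  95140 picograms = 95140 × 10^-3 nanograms = 95.14
  979.1 nanograms → 979.1
  33.18 nanograms → 33.18
Sum: 95.14 + 979.1 + 33.18 = 1107.42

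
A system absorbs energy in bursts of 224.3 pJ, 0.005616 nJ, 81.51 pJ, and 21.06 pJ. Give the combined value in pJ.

In pJ:
  224.3 pJ → 224.3
  0.005616 nJ = 0.005616 × 10^3 pJ = 5.616
  81.51 pJ → 81.51
  21.06 pJ → 21.06
Sum: 224.3 + 5.616 + 81.51 + 21.06 = 332.486

332.486 pJ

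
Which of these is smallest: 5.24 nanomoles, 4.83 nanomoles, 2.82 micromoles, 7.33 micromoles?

4.83 nanomoles

5.24 nanomoles = 0.00000000524 moles
4.83 nanomoles = 0.00000000483 moles
2.82 micromoles = 0.00000282 moles
7.33 micromoles = 0.00000733 moles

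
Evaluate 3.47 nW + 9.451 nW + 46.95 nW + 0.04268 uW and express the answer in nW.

102.551 nW

In nW:
  3.47 nW → 3.47
  9.451 nW → 9.451
  46.95 nW → 46.95
  0.04268 uW = 0.04268 × 10^3 nW = 42.68
Sum: 3.47 + 9.451 + 46.95 + 42.68 = 102.551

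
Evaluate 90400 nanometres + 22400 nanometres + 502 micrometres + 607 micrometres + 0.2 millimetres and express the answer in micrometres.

1421.8 micrometres

In micrometres:
  90400 nanometres = 90400e-3 micrometres = 90.4
  22400 nanometres = 22400e-3 micrometres = 22.4
  502 micrometres → 502
  607 micrometres → 607
  0.2 millimetres = 0.2e3 micrometres = 200
Sum: 90.4 + 22.4 + 502 + 607 + 200 = 1421.8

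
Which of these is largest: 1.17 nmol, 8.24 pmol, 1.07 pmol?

1.17 nmol

1.17 nmol = 0.00000000117 mol
8.24 pmol = 0.00000000000824 mol
1.07 pmol = 0.00000000000107 mol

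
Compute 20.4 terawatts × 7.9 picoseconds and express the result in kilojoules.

0.16116 kilojoules

20.4e12 × 7.9e-12 = 161.16 J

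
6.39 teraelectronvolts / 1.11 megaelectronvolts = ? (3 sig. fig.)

5760000

(6.39e12) / (1.11e6) = 5.757e6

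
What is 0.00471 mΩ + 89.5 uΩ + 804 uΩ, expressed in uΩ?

898.21 uΩ

In uΩ:
  0.00471 mΩ = 0.00471 × 10³ uΩ = 4.71
  89.5 uΩ → 89.5
  804 uΩ → 804
Sum: 4.71 + 89.5 + 804 = 898.21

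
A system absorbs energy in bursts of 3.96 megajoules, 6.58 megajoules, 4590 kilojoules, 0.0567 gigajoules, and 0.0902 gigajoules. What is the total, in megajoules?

In megajoules:
  3.96 megajoules → 3.96
  6.58 megajoules → 6.58
  4590 kilojoules = 4590 × 10^-3 megajoules = 4.59
  0.0567 gigajoules = 0.0567 × 10^3 megajoules = 56.7
  0.0902 gigajoules = 0.0902 × 10^3 megajoules = 90.2
Sum: 3.96 + 6.58 + 4.59 + 56.7 + 90.2 = 162.03

162.03 megajoules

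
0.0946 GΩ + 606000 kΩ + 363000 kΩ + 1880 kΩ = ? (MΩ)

1065.48 MΩ

In MΩ:
  0.0946 GΩ = 0.0946 × 10³ MΩ = 94.6
  606000 kΩ = 606000 × 10⁻³ MΩ = 606
  363000 kΩ = 363000 × 10⁻³ MΩ = 363
  1880 kΩ = 1880 × 10⁻³ MΩ = 1.88
Sum: 94.6 + 606 + 363 + 1.88 = 1065.48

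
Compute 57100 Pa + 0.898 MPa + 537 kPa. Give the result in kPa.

In kPa:
  57100 Pa = 57100 × 10^-3 kPa = 57.1
  0.898 MPa = 0.898 × 10^3 kPa = 898
  537 kPa → 537
Sum: 57.1 + 898 + 537 = 1492.1

1492.1 kPa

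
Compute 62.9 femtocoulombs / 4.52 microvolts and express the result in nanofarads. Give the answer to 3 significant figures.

(62.9e-15) / (4.52e-6) = 13.916e-9 F

13.9 nanofarads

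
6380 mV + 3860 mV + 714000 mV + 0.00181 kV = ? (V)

726.05 V

In V:
  6380 mV = 6380 × 10^-3 V = 6.38
  3860 mV = 3860 × 10^-3 V = 3.86
  714000 mV = 714000 × 10^-3 V = 714
  0.00181 kV = 0.00181 × 10^3 V = 1.81
Sum: 6.38 + 3.86 + 714 + 1.81 = 726.05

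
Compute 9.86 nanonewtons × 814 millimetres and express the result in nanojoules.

8.02604 nanojoules

9.86 × 10⁻⁹ × 814 × 10⁻³ = 8026.04 × 10⁻¹² J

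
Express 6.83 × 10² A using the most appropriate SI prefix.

683 A

= 683 A; mantissa already in [1, 1000).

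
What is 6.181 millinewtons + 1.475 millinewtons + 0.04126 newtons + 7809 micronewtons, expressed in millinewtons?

56.725 millinewtons

In millinewtons:
  6.181 millinewtons → 6.181
  1.475 millinewtons → 1.475
  0.04126 newtons = 0.04126 × 10³ millinewtons = 41.26
  7809 micronewtons = 7809 × 10⁻³ millinewtons = 7.809
Sum: 6.181 + 1.475 + 41.26 + 7.809 = 56.725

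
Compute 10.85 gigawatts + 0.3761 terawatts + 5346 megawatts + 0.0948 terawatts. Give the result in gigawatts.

In gigawatts:
  10.85 gigawatts → 10.85
  0.3761 terawatts = 0.3761e3 gigawatts = 376.1
  5346 megawatts = 5346e-3 gigawatts = 5.346
  0.0948 terawatts = 0.0948e3 gigawatts = 94.8
Sum: 10.85 + 376.1 + 5.346 + 94.8 = 487.096

487.096 gigawatts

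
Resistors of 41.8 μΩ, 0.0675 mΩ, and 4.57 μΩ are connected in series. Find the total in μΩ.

In μΩ:
  41.8 μΩ → 41.8
  0.0675 mΩ = 0.0675 × 10³ μΩ = 67.5
  4.57 μΩ → 4.57
Sum: 41.8 + 67.5 + 4.57 = 113.87

113.87 μΩ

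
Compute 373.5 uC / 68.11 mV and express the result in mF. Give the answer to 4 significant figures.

5.484 mF

(373.5e-6) / (68.11e-3) = 5.48378e-3 F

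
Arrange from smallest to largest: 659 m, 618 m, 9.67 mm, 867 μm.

659 m = 659 m
618 m = 618 m
9.67 mm = 0.00967 m
867 μm = 0.000867 m

867 μm < 9.67 mm < 618 m < 659 m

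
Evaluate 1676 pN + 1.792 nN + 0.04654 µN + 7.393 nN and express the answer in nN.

57.401 nN

In nN:
  1676 pN = 1676 × 10⁻³ nN = 1.676
  1.792 nN → 1.792
  0.04654 µN = 0.04654 × 10³ nN = 46.54
  7.393 nN → 7.393
Sum: 1.676 + 1.792 + 46.54 + 7.393 = 57.401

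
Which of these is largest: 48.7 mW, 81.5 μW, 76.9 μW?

48.7 mW = 0.0487 W
81.5 μW = 0.0000815 W
76.9 μW = 0.0000769 W

48.7 mW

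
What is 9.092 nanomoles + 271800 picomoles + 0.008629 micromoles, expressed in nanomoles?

In nanomoles:
  9.092 nanomoles → 9.092
  271800 picomoles = 271800 × 10⁻³ nanomoles = 271.8
  0.008629 micromoles = 0.008629 × 10³ nanomoles = 8.629
Sum: 9.092 + 271.8 + 8.629 = 289.521

289.521 nanomoles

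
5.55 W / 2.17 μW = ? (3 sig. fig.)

2560000

(5.55) / (2.17 × 10⁻⁶) = 2.558 × 10⁶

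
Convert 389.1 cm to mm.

3891 mm

centi = 10⁻², milli = 10⁻³; factor is 10¹.
389.1 × 10¹ = 3891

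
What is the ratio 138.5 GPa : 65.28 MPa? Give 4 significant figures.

(138.5 × 10⁹) / (65.28 × 10⁶) = 2.1216 × 10³

2122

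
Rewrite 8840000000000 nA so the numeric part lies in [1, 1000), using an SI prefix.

= 8.84e3 A; 1e3 is kilo.

8.84 kA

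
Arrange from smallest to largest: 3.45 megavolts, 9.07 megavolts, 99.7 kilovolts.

3.45 megavolts = 3450000 volts
9.07 megavolts = 9070000 volts
99.7 kilovolts = 99700 volts

99.7 kilovolts < 3.45 megavolts < 9.07 megavolts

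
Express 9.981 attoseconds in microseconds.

0.000000000009981 microseconds

atto = 1e-18, micro = 1e-6; factor is 1e-12.
9.981 × 1e-12 = 0.000000000009981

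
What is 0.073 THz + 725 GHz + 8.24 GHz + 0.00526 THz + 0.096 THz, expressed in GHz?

In GHz:
  0.073 THz = 0.073 × 10³ GHz = 73
  725 GHz → 725
  8.24 GHz → 8.24
  0.00526 THz = 0.00526 × 10³ GHz = 5.26
  0.096 THz = 0.096 × 10³ GHz = 96
Sum: 73 + 725 + 8.24 + 5.26 + 96 = 907.5

907.5 GHz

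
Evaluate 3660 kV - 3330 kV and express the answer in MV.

0.33 MV

In MV:
  3660 kV = 3660e-3 MV = 3.66
  3330 kV = 3330e-3 MV = 3.33
Difference: 3.66 - 3.33 = 0.33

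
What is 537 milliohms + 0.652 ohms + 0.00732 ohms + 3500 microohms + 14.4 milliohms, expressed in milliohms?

In milliohms:
  537 milliohms → 537
  0.652 ohms = 0.652 × 10³ milliohms = 652
  0.00732 ohms = 0.00732 × 10³ milliohms = 7.32
  3500 microohms = 3500 × 10⁻³ milliohms = 3.5
  14.4 milliohms → 14.4
Sum: 537 + 652 + 7.32 + 3.5 + 14.4 = 1214.22

1214.22 milliohms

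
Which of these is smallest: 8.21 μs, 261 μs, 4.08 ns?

4.08 ns

8.21 μs = 0.00000821 s
261 μs = 0.000261 s
4.08 ns = 0.00000000408 s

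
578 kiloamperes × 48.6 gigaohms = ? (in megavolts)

578 × 10³ × 48.6 × 10⁹ = 28090.8 × 10¹² V

28090800000 megavolts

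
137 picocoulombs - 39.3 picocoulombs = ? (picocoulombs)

97.7 picocoulombs

In picocoulombs:
  137 picocoulombs → 137
  39.3 picocoulombs → 39.3
Difference: 137 - 39.3 = 97.7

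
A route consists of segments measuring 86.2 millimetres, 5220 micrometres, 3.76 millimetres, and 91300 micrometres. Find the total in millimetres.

186.48 millimetres

In millimetres:
  86.2 millimetres → 86.2
  5220 micrometres = 5220e-3 millimetres = 5.22
  3.76 millimetres → 3.76
  91300 micrometres = 91300e-3 millimetres = 91.3
Sum: 86.2 + 5.22 + 3.76 + 91.3 = 186.48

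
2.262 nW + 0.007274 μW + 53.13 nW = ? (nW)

In nW:
  2.262 nW → 2.262
  0.007274 μW = 0.007274 × 10^3 nW = 7.274
  53.13 nW → 53.13
Sum: 2.262 + 7.274 + 53.13 = 62.666

62.666 nW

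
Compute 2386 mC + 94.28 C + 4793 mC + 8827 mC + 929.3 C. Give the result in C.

1039.586 C

In C:
  2386 mC = 2386e-3 C = 2.386
  94.28 C → 94.28
  4793 mC = 4793e-3 C = 4.793
  8827 mC = 8827e-3 C = 8.827
  929.3 C → 929.3
Sum: 2.386 + 94.28 + 4.793 + 8.827 + 929.3 = 1039.586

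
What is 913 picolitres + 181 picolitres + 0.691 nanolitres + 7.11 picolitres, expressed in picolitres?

1792.11 picolitres

In picolitres:
  913 picolitres → 913
  181 picolitres → 181
  0.691 nanolitres = 0.691 × 10³ picolitres = 691
  7.11 picolitres → 7.11
Sum: 913 + 181 + 691 + 7.11 = 1792.11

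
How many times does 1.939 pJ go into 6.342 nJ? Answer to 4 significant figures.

3271

(6.342 × 10⁻⁹) / (1.939 × 10⁻¹²) = 3.2708 × 10³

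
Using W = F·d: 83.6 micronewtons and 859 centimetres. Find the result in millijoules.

0.718124 millijoules

83.6 × 10⁻⁶ × 859 × 10⁻² = 71812.4 × 10⁻⁸ J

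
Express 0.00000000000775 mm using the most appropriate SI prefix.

= 7.75 × 10⁻¹⁵ m; 10⁻¹⁵ is femto.

7.75 fm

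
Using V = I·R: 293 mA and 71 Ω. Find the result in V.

20.803 V

293 × 10^-3 × 71 = 20803 × 10^-3 V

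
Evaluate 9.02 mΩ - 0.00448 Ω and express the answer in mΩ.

4.54 mΩ

In mΩ:
  9.02 mΩ → 9.02
  0.00448 Ω = 0.00448 × 10³ mΩ = 4.48
Difference: 9.02 - 4.48 = 4.54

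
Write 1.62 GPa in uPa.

giga = 10⁹, micro = 10⁻⁶; factor is 10¹⁵.
1.62 × 10¹⁵ = 1620000000000000

1620000000000000 uPa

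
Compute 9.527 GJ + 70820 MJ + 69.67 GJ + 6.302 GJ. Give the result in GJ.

In GJ:
  9.527 GJ → 9.527
  70820 MJ = 70820e-3 GJ = 70.82
  69.67 GJ → 69.67
  6.302 GJ → 6.302
Sum: 9.527 + 70.82 + 69.67 + 6.302 = 156.319

156.319 GJ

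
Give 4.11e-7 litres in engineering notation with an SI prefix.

= 411e-9 litres; 1e-9 is nano.

411 nanolitres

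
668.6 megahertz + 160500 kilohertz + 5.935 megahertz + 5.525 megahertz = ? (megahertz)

840.56 megahertz

In megahertz:
  668.6 megahertz → 668.6
  160500 kilohertz = 160500 × 10⁻³ megahertz = 160.5
  5.935 megahertz → 5.935
  5.525 megahertz → 5.525
Sum: 668.6 + 160.5 + 5.935 + 5.525 = 840.56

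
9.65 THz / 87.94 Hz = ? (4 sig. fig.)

109700000000

(9.65e12) / (87.94) = 0.10973e12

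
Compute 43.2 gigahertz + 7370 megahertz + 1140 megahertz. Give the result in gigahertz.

In gigahertz:
  43.2 gigahertz → 43.2
  7370 megahertz = 7370 × 10^-3 gigahertz = 7.37
  1140 megahertz = 1140 × 10^-3 gigahertz = 1.14
Sum: 43.2 + 7.37 + 1.14 = 51.71

51.71 gigahertz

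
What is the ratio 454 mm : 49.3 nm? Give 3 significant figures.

9210000

(454 × 10^-3) / (49.3 × 10^-9) = 9.209 × 10^6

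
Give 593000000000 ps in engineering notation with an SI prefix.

= 593 × 10^-3 s; 10^-3 is milli.

593 ms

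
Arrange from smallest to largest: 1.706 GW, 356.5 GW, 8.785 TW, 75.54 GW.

1.706 GW = 1706000000 W
356.5 GW = 356500000000 W
8.785 TW = 8785000000000 W
75.54 GW = 75540000000 W

1.706 GW < 75.54 GW < 356.5 GW < 8.785 TW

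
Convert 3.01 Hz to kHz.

0.00301 kHz

(no prefix) = 10^0, kilo = 10^3; factor is 10^-3.
3.01 × 10^-3 = 0.00301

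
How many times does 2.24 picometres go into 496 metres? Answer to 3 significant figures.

(496) / (2.24 × 10⁻¹²) = 221.4 × 10¹²

221000000000000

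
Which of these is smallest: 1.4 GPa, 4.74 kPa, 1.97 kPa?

1.97 kPa

1.4 GPa = 1400000000 Pa
4.74 kPa = 4740 Pa
1.97 kPa = 1970 Pa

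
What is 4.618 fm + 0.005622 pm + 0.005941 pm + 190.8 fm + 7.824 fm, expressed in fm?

214.805 fm

In fm:
  4.618 fm → 4.618
  0.005622 pm = 0.005622 × 10³ fm = 5.622
  0.005941 pm = 0.005941 × 10³ fm = 5.941
  190.8 fm → 190.8
  7.824 fm → 7.824
Sum: 4.618 + 5.622 + 5.941 + 190.8 + 7.824 = 214.805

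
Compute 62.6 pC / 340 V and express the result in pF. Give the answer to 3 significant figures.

0.184 pF

(62.6 × 10^-12) / (340) = 0.18412 × 10^-12 F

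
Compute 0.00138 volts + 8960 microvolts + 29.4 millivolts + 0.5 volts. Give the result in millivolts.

In millivolts:
  0.00138 volts = 0.00138 × 10^3 millivolts = 1.38
  8960 microvolts = 8960 × 10^-3 millivolts = 8.96
  29.4 millivolts → 29.4
  0.5 volts = 0.5 × 10^3 millivolts = 500
Sum: 1.38 + 8.96 + 29.4 + 500 = 539.74

539.74 millivolts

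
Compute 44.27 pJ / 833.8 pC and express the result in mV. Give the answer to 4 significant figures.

53.09 mV

(44.27 × 10⁻¹²) / (833.8 × 10⁻¹²) = 0.0530943 V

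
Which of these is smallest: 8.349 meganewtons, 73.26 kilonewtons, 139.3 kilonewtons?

73.26 kilonewtons

8.349 meganewtons = 8349000 newtons
73.26 kilonewtons = 73260 newtons
139.3 kilonewtons = 139300 newtons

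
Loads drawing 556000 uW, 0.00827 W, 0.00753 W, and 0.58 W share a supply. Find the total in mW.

1151.8 mW

In mW:
  556000 uW = 556000 × 10^-3 mW = 556
  0.00827 W = 0.00827 × 10^3 mW = 8.27
  0.00753 W = 0.00753 × 10^3 mW = 7.53
  0.58 W = 0.58 × 10^3 mW = 580
Sum: 556 + 8.27 + 7.53 + 580 = 1151.8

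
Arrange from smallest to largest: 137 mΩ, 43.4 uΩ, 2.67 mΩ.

43.4 uΩ < 2.67 mΩ < 137 mΩ

137 mΩ = 0.137 Ω
43.4 uΩ = 0.0000434 Ω
2.67 mΩ = 0.00267 Ω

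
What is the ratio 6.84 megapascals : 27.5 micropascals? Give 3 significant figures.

249000000000

(6.84e6) / (27.5e-6) = 0.2487e12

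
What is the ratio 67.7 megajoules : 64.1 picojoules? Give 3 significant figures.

(67.7 × 10⁶) / (64.1 × 10⁻¹²) = 1.056 × 10¹⁸

1060000000000000000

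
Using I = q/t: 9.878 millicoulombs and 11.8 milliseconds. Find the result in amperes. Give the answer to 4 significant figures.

(9.878 × 10⁻³) / (11.8 × 10⁻³) = 0.837119 A

0.8371 amperes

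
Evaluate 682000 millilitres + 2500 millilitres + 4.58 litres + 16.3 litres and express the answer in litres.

In litres:
  682000 millilitres = 682000 × 10^-3 litres = 682
  2500 millilitres = 2500 × 10^-3 litres = 2.5
  4.58 litres → 4.58
  16.3 litres → 16.3
Sum: 682 + 2.5 + 4.58 + 16.3 = 705.38

705.38 litres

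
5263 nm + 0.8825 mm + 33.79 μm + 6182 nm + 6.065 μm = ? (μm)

933.8 μm

In μm:
  5263 nm = 5263 × 10^-3 μm = 5.263
  0.8825 mm = 0.8825 × 10^3 μm = 882.5
  33.79 μm → 33.79
  6182 nm = 6182 × 10^-3 μm = 6.182
  6.065 μm → 6.065
Sum: 5.263 + 882.5 + 33.79 + 6.182 + 6.065 = 933.8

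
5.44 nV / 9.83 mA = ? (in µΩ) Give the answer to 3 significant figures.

(5.44e-9) / (9.83e-3) = 0.55341e-6 Ω

0.553 µΩ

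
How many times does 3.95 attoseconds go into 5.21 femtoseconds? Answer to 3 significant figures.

(5.21 × 10⁻¹⁵) / (3.95 × 10⁻¹⁸) = 1.319 × 10³

1320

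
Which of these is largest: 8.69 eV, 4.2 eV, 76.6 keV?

8.69 eV = 8.69 eV
4.2 eV = 4.2 eV
76.6 keV = 76600 eV

76.6 keV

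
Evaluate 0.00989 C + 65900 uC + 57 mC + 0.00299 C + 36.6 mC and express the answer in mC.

In mC:
  0.00989 C = 0.00989 × 10³ mC = 9.89
  65900 uC = 65900 × 10⁻³ mC = 65.9
  57 mC → 57
  0.00299 C = 0.00299 × 10³ mC = 2.99
  36.6 mC → 36.6
Sum: 9.89 + 65.9 + 57 + 2.99 + 36.6 = 172.38

172.38 mC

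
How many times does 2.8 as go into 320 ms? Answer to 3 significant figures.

114000000000000000

(320 × 10⁻³) / (2.8 × 10⁻¹⁸) = 114.3 × 10¹⁵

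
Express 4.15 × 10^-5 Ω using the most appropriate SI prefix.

41.5 uΩ

= 41.5 × 10^-6 Ω; 10^-6 is micro.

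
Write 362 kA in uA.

362000000000 uA

kilo = 10^3, micro = 10^-6; factor is 10^9.
362 × 10^9 = 362000000000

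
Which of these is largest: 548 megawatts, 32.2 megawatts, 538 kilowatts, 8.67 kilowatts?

548 megawatts = 548000000 watts
32.2 megawatts = 32200000 watts
538 kilowatts = 538000 watts
8.67 kilowatts = 8670 watts

548 megawatts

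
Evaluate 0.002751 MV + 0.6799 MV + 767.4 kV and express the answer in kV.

In kV:
  0.002751 MV = 0.002751 × 10^3 kV = 2.751
  0.6799 MV = 0.6799 × 10^3 kV = 679.9
  767.4 kV → 767.4
Sum: 2.751 + 679.9 + 767.4 = 1450.051

1450.051 kV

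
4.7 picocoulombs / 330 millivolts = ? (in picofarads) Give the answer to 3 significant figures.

(4.7e-12) / (330e-3) = 0.014242e-9 F

14.2 picofarads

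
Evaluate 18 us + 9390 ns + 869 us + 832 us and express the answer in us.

In us:
  18 us → 18
  9390 ns = 9390 × 10^-3 us = 9.39
  869 us → 869
  832 us → 832
Sum: 18 + 9.39 + 869 + 832 = 1728.39

1728.39 us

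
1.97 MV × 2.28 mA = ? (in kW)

1.97e6 × 2.28e-3 = 4.4916e3 W

4.4916 kW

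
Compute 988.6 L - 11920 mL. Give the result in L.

976.68 L

In L:
  988.6 L → 988.6
  11920 mL = 11920 × 10^-3 L = 11.92
Difference: 988.6 - 11.92 = 976.68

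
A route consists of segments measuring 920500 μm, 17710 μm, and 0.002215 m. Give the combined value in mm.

In mm:
  920500 μm = 920500e-3 mm = 920.5
  17710 μm = 17710e-3 mm = 17.71
  0.002215 m = 0.002215e3 mm = 2.215
Sum: 920.5 + 17.71 + 2.215 = 940.425

940.425 mm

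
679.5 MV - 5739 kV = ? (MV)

In MV:
  679.5 MV → 679.5
  5739 kV = 5739e-3 MV = 5.739
Difference: 679.5 - 5.739 = 673.761

673.761 MV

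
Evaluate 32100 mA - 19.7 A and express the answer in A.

12.4 A

In A:
  32100 mA = 32100e-3 A = 32.1
  19.7 A → 19.7
Difference: 32.1 - 19.7 = 12.4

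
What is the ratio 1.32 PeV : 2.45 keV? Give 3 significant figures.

539000000000

(1.32e15) / (2.45e3) = 0.5388e12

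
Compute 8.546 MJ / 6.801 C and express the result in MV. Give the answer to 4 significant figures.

(8.546e6) / (6.801) = 1.25658e6 V

1.257 MV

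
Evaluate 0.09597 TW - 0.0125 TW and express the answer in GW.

In GW:
  0.09597 TW = 0.09597 × 10³ GW = 95.97
  0.0125 TW = 0.0125 × 10³ GW = 12.5
Difference: 95.97 - 12.5 = 83.47

83.47 GW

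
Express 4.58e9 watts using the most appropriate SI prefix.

4.58 gigawatts

= 4.58e9 watts; 1e9 is giga.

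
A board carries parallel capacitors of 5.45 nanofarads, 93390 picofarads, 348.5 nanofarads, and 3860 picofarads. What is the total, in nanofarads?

451.2 nanofarads

In nanofarads:
  5.45 nanofarads → 5.45
  93390 picofarads = 93390 × 10⁻³ nanofarads = 93.39
  348.5 nanofarads → 348.5
  3860 picofarads = 3860 × 10⁻³ nanofarads = 3.86
Sum: 5.45 + 93.39 + 348.5 + 3.86 = 451.2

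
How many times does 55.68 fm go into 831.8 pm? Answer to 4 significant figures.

14940

(831.8e-12) / (55.68e-15) = 14.939e3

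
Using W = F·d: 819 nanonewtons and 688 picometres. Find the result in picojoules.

819e-9 × 688e-12 = 563472e-21 J

0.000563472 picojoules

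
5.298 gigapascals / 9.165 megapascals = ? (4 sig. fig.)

578.1

(5.298 × 10^9) / (9.165 × 10^6) = 0.57807 × 10^3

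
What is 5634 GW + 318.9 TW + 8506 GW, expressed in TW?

333.04 TW

In TW:
  5634 GW = 5634 × 10⁻³ TW = 5.634
  318.9 TW → 318.9
  8506 GW = 8506 × 10⁻³ TW = 8.506
Sum: 5.634 + 318.9 + 8.506 = 333.04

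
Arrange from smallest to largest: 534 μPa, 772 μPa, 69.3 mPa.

534 μPa = 0.000534 Pa
772 μPa = 0.000772 Pa
69.3 mPa = 0.0693 Pa

534 μPa < 772 μPa < 69.3 mPa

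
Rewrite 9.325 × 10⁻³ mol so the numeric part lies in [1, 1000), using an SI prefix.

= 9.325 × 10⁻³ mol; 10⁻³ is milli.

9.325 mmol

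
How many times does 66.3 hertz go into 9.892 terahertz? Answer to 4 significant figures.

149200000000

(9.892e12) / (66.3) = 0.1492e12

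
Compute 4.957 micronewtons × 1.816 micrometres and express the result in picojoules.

4.957 × 10^-6 × 1.816 × 10^-6 = 9.001912 × 10^-12 J

9.001912 picojoules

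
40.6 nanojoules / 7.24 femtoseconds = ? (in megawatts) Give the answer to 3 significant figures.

(40.6 × 10^-9) / (7.24 × 10^-15) = 5.6077 × 10^6 W

5.61 megawatts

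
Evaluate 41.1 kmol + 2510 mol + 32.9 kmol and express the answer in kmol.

In kmol:
  41.1 kmol → 41.1
  2510 mol = 2510 × 10^-3 kmol = 2.51
  32.9 kmol → 32.9
Sum: 41.1 + 2.51 + 32.9 = 76.51

76.51 kmol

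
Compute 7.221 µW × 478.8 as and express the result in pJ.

0.0000000034574148 pJ

7.221 × 10⁻⁶ × 478.8 × 10⁻¹⁸ = 3457.4148 × 10⁻²⁴ J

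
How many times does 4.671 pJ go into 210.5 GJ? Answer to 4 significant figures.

45070000000000000000000

(210.5 × 10^9) / (4.671 × 10^-12) = 45.065 × 10^21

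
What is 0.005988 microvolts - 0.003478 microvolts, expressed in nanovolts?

2.51 nanovolts

In nanovolts:
  0.005988 microvolts = 0.005988e3 nanovolts = 5.988
  0.003478 microvolts = 0.003478e3 nanovolts = 3.478
Difference: 5.988 - 3.478 = 2.51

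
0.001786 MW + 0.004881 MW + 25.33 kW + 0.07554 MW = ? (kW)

In kW:
  0.001786 MW = 0.001786 × 10^3 kW = 1.786
  0.004881 MW = 0.004881 × 10^3 kW = 4.881
  25.33 kW → 25.33
  0.07554 MW = 0.07554 × 10^3 kW = 75.54
Sum: 1.786 + 4.881 + 25.33 + 75.54 = 107.537

107.537 kW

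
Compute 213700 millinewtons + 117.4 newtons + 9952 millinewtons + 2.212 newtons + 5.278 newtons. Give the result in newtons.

348.542 newtons

In newtons:
  213700 millinewtons = 213700 × 10⁻³ newtons = 213.7
  117.4 newtons → 117.4
  9952 millinewtons = 9952 × 10⁻³ newtons = 9.952
  2.212 newtons → 2.212
  5.278 newtons → 5.278
Sum: 213.7 + 117.4 + 9.952 + 2.212 + 5.278 = 348.542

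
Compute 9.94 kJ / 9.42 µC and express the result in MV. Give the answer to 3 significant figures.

1060 MV

(9.94 × 10^3) / (9.42 × 10^-6) = 1.0552 × 10^9 V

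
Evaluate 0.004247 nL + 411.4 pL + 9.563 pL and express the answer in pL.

In pL:
  0.004247 nL = 0.004247e3 pL = 4.247
  411.4 pL → 411.4
  9.563 pL → 9.563
Sum: 4.247 + 411.4 + 9.563 = 425.21

425.21 pL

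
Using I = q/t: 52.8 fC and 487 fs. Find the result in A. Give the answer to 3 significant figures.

(52.8 × 10^-15) / (487 × 10^-15) = 0.10842 A

0.108 A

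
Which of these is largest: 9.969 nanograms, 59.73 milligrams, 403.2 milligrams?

403.2 milligrams

9.969 nanograms = 0.000000009969 grams
59.73 milligrams = 0.05973 grams
403.2 milligrams = 0.4032 grams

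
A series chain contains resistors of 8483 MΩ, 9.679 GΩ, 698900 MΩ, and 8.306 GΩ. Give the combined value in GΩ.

In GΩ:
  8483 MΩ = 8483 × 10^-3 GΩ = 8.483
  9.679 GΩ → 9.679
  698900 MΩ = 698900 × 10^-3 GΩ = 698.9
  8.306 GΩ → 8.306
Sum: 8.483 + 9.679 + 698.9 + 8.306 = 725.368

725.368 GΩ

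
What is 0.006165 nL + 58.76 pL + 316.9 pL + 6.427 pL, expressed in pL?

In pL:
  0.006165 nL = 0.006165 × 10^3 pL = 6.165
  58.76 pL → 58.76
  316.9 pL → 316.9
  6.427 pL → 6.427
Sum: 6.165 + 58.76 + 316.9 + 6.427 = 388.252

388.252 pL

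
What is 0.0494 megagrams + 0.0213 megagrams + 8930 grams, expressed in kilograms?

79.63 kilograms

In kilograms:
  0.0494 megagrams = 0.0494 × 10^3 kilograms = 49.4
  0.0213 megagrams = 0.0213 × 10^3 kilograms = 21.3
  8930 grams = 8930 × 10^-3 kilograms = 8.93
Sum: 49.4 + 21.3 + 8.93 = 79.63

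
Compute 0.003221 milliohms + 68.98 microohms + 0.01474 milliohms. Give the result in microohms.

86.941 microohms

In microohms:
  0.003221 milliohms = 0.003221 × 10³ microohms = 3.221
  68.98 microohms → 68.98
  0.01474 milliohms = 0.01474 × 10³ microohms = 14.74
Sum: 3.221 + 68.98 + 14.74 = 86.941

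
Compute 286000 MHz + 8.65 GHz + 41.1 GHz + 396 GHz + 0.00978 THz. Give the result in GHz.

In GHz:
  286000 MHz = 286000e-3 GHz = 286
  8.65 GHz → 8.65
  41.1 GHz → 41.1
  396 GHz → 396
  0.00978 THz = 0.00978e3 GHz = 9.78
Sum: 286 + 8.65 + 41.1 + 396 + 9.78 = 741.53

741.53 GHz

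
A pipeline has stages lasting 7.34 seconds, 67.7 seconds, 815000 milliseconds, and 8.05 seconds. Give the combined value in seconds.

In seconds:
  7.34 seconds → 7.34
  67.7 seconds → 67.7
  815000 milliseconds = 815000 × 10⁻³ seconds = 815
  8.05 seconds → 8.05
Sum: 7.34 + 67.7 + 815 + 8.05 = 898.09

898.09 seconds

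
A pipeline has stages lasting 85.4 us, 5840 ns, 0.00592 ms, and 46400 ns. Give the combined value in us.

In us:
  85.4 us → 85.4
  5840 ns = 5840 × 10⁻³ us = 5.84
  0.00592 ms = 0.00592 × 10³ us = 5.92
  46400 ns = 46400 × 10⁻³ us = 46.4
Sum: 85.4 + 5.84 + 5.92 + 46.4 = 143.56

143.56 us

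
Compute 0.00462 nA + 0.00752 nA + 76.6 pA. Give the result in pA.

88.74 pA

In pA:
  0.00462 nA = 0.00462 × 10³ pA = 4.62
  0.00752 nA = 0.00752 × 10³ pA = 7.52
  76.6 pA → 76.6
Sum: 4.62 + 7.52 + 76.6 = 88.74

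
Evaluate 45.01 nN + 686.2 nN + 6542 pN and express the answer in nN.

737.752 nN

In nN:
  45.01 nN → 45.01
  686.2 nN → 686.2
  6542 pN = 6542e-3 nN = 6.542
Sum: 45.01 + 686.2 + 6.542 = 737.752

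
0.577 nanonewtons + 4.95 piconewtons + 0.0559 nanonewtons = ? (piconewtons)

637.85 piconewtons

In piconewtons:
  0.577 nanonewtons = 0.577 × 10³ piconewtons = 577
  4.95 piconewtons → 4.95
  0.0559 nanonewtons = 0.0559 × 10³ piconewtons = 55.9
Sum: 577 + 4.95 + 55.9 = 637.85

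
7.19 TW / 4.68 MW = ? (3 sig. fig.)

(7.19 × 10^12) / (4.68 × 10^6) = 1.536 × 10^6

1540000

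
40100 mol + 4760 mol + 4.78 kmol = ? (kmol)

49.64 kmol

In kmol:
  40100 mol = 40100 × 10^-3 kmol = 40.1
  4760 mol = 4760 × 10^-3 kmol = 4.76
  4.78 kmol → 4.78
Sum: 40.1 + 4.76 + 4.78 = 49.64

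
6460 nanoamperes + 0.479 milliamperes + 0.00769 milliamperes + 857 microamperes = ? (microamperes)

In microamperes:
  6460 nanoamperes = 6460 × 10⁻³ microamperes = 6.46
  0.479 milliamperes = 0.479 × 10³ microamperes = 479
  0.00769 milliamperes = 0.00769 × 10³ microamperes = 7.69
  857 microamperes → 857
Sum: 6.46 + 479 + 7.69 + 857 = 1350.15

1350.15 microamperes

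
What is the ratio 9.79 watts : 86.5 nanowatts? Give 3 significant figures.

(9.79) / (86.5 × 10⁻⁹) = 0.1132 × 10⁹

113000000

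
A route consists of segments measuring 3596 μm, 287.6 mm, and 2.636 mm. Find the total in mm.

In mm:
  3596 μm = 3596 × 10^-3 mm = 3.596
  287.6 mm → 287.6
  2.636 mm → 2.636
Sum: 3.596 + 287.6 + 2.636 = 293.832

293.832 mm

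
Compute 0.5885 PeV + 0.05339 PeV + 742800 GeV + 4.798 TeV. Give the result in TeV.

1389.488 TeV

In TeV:
  0.5885 PeV = 0.5885 × 10^3 TeV = 588.5
  0.05339 PeV = 0.05339 × 10^3 TeV = 53.39
  742800 GeV = 742800 × 10^-3 TeV = 742.8
  4.798 TeV → 4.798
Sum: 588.5 + 53.39 + 742.8 + 4.798 = 1389.488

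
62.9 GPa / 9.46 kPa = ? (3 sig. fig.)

(62.9e9) / (9.46e3) = 6.649e6

6650000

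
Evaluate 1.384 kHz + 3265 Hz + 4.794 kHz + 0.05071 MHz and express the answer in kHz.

In kHz:
  1.384 kHz → 1.384
  3265 Hz = 3265e-3 kHz = 3.265
  4.794 kHz → 4.794
  0.05071 MHz = 0.05071e3 kHz = 50.71
Sum: 1.384 + 3.265 + 4.794 + 50.71 = 60.153

60.153 kHz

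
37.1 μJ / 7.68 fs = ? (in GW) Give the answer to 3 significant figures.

4.83 GW

(37.1 × 10⁻⁶) / (7.68 × 10⁻¹⁵) = 4.8307 × 10⁹ W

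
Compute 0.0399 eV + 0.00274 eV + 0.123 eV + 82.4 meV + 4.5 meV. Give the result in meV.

In meV:
  0.0399 eV = 0.0399e3 meV = 39.9
  0.00274 eV = 0.00274e3 meV = 2.74
  0.123 eV = 0.123e3 meV = 123
  82.4 meV → 82.4
  4.5 meV → 4.5
Sum: 39.9 + 2.74 + 123 + 82.4 + 4.5 = 252.54

252.54 meV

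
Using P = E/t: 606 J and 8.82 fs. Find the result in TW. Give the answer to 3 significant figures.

(606) / (8.82 × 10^-15) = 68.707 × 10^15 W

68700 TW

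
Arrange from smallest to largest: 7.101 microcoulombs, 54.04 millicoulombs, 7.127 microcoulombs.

7.101 microcoulombs = 0.000007101 coulombs
54.04 millicoulombs = 0.05404 coulombs
7.127 microcoulombs = 0.000007127 coulombs

7.101 microcoulombs < 7.127 microcoulombs < 54.04 millicoulombs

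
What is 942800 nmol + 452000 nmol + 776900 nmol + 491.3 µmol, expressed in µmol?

In µmol:
  942800 nmol = 942800 × 10^-3 µmol = 942.8
  452000 nmol = 452000 × 10^-3 µmol = 452
  776900 nmol = 776900 × 10^-3 µmol = 776.9
  491.3 µmol → 491.3
Sum: 942.8 + 452 + 776.9 + 491.3 = 2663

2663 µmol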